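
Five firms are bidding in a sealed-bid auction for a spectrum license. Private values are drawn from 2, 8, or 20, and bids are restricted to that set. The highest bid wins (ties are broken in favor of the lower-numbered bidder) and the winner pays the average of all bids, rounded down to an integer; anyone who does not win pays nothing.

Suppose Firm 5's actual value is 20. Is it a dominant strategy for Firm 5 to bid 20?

Consider the case where Firm 1 bids 2, Firm 2 bids 2, Firm 3 bids 2 and Firm 4 bids 2.
Truthful bid 20: wins, pays 5, utility 20 - 5 = 15.
Bid 8 instead: wins, pays 3, utility 20 - 3 = 17.
Since 17 > 15, bidding 8 is strictly better here, so truthful bidding is not dominant.

No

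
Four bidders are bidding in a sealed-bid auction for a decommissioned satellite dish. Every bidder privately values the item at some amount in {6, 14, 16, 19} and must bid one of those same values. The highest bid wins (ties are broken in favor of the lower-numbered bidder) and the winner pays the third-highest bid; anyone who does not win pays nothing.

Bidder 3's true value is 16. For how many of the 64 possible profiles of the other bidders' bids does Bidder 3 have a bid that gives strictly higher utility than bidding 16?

Others bid (6, 6, 19): truth gives 0; bid 19 gives 10 > 0. Violating.
Others bid (6, 14, 19): truth gives 0; bid 19 gives 2 > 0. Violating.
Others bid (6, 16, 6): truth gives 0; bid 19 gives 10 > 0. Violating.
Others bid (6, 16, 14): truth gives 0; bid 19 gives 2 > 0. Violating.
Others bid (6, 6, 6): truth gives 10; no alternative beats it.
Others bid (6, 6, 14): truth gives 10; no alternative beats it.
(Checking all 64 profiles: 12 have a profitable deviation, 52 do not.)

12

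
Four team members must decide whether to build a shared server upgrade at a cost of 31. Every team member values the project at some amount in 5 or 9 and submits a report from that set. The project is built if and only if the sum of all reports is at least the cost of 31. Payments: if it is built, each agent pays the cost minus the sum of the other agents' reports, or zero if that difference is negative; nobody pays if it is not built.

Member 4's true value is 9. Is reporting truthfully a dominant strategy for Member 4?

Check each profile of the others' reports and compare truth against every alternative report.
Others report (5, 9, 9): truth gives 1, best alternative gives 0.
Others report (9, 5, 9): truth gives 1, best alternative gives 0.
Others report (9, 9, 5): truth gives 1, best alternative gives 0.
Others report (9, 9, 9): truth gives 5, best alternative gives 5.
Others report (5, 5, 5): truth gives 0, best alternative gives 0.
Others report (5, 5, 9): truth gives 0, best alternative gives 0.
(Remaining 2 profiles checked similarly; truth is weakly best in each.)
In every case the truthful report is at least as good as any alternative, so it is a dominant strategy.

Yes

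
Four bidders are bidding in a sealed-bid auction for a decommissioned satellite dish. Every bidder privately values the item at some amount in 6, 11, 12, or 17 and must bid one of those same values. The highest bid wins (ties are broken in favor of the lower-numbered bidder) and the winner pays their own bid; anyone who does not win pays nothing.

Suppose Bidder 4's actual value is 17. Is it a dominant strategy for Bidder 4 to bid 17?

Consider the case where Bidder 1 bids 6, Bidder 2 bids 6 and Bidder 3 bids 6.
Truthful bid 17: wins, pays 17, utility 17 - 17 = 0.
Bid 11 instead: wins, pays 11, utility 17 - 11 = 6.
Since 6 > 0, bidding 11 is strictly better here, so truthful bidding is not dominant.

No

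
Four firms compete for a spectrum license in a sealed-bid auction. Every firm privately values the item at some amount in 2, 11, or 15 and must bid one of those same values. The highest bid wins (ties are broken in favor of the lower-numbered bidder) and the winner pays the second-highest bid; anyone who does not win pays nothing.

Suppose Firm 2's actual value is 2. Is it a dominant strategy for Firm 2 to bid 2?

Check each profile of the others' bids and compare truth against every alternative bid.
Others bid (2, 2, 11): truth gives 0, best alternative gives -9.
Others bid (2, 11, 2): truth gives 0, best alternative gives -9.
Others bid (2, 11, 11): truth gives 0, best alternative gives -9.
Others bid (2, 2, 2): truth gives 0, best alternative gives 0.
Others bid (2, 2, 15): truth gives 0, best alternative gives 0.
Others bid (2, 11, 15): truth gives 0, best alternative gives 0.
(Remaining 21 profiles checked similarly; truth is weakly best in each.)
In every case the truthful bid is at least as good as any alternative, so it is a dominant strategy.

Yes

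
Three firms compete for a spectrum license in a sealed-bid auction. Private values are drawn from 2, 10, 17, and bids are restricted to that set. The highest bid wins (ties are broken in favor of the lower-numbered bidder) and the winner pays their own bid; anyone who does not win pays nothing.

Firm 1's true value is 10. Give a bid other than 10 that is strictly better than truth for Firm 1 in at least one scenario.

2

Suppose Firm 2 bids 2 and Firm 3 bids 2.
Bid 10: wins, pays 10, utility 10 - 10 = 0.
Bid 2: wins, pays 2, utility 10 - 2 = 8.
So bidding 2 beats truth here (8 > 0).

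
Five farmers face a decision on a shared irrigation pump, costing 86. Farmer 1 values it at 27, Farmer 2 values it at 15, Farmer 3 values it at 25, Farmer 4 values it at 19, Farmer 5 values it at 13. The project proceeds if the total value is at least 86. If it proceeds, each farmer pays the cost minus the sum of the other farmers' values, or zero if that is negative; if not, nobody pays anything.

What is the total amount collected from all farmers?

Total value 99 ≥ cost 86, so it is built.
Farmer 1: others sum to 72; max(0, 86 - 72) = 14.
Farmer 2: others sum to 84; max(0, 86 - 84) = 2.
Farmer 3: others sum to 74; max(0, 86 - 74) = 12.
Farmer 4: others sum to 80; max(0, 86 - 80) = 6.
Farmer 5: others sum to 86; max(0, 86 - 86) = 0.
Total collected = 14 + 2 + 12 + 6 + 0 = 34.

34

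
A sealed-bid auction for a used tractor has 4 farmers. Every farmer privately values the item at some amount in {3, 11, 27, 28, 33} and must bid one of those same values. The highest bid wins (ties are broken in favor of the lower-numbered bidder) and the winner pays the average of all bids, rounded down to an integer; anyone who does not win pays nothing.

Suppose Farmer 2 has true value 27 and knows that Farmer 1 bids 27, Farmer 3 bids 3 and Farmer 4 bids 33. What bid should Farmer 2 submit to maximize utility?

Bid 3: loses, pays 0, utility 0.
Bid 11: loses, pays 0, utility 0.
Bid 27: loses, pays 0, utility 0.
Bid 28: loses, pays 0, utility 0.
Bid 33: wins, pays 24, utility 27 - 24 = 3.
The best choice is 33 with utility 3.

33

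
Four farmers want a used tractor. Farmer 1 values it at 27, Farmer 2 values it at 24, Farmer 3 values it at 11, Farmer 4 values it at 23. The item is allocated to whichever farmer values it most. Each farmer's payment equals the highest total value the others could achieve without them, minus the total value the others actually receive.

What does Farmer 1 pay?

24

Farmer 1 has the highest value and receives the item.
Without Farmer 1, the item would go to the next-highest value, 24, so the others could achieve 24.
With Farmer 1 present and winning, the others receive nothing, so their total is 0.
Payment = 24 - 0 = 24.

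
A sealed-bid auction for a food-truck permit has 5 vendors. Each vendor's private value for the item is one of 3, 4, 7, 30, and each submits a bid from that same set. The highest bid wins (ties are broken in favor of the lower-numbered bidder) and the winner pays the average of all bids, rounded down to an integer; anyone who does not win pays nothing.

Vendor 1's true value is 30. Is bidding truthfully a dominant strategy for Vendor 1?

No

Consider the case where Vendor 2 bids 3, Vendor 3 bids 3, Vendor 4 bids 3 and Vendor 5 bids 3.
Truthful bid 30: wins, pays 8, utility 30 - 8 = 22.
Bid 3 instead: wins, pays 3, utility 30 - 3 = 27.
Since 27 > 22, bidding 3 is strictly better here, so truthful bidding is not dominant.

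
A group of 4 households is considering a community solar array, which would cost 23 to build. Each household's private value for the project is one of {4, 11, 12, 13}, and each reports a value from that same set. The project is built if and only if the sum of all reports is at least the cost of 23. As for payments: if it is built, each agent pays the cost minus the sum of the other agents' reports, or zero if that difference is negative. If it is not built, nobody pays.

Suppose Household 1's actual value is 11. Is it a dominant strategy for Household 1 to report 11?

Yes

Check each profile of the others' reports and compare truth against every alternative report.
Others report (4, 11, 11): truth gives 11, best alternative gives 11.
Others report (4, 11, 12): truth gives 11, best alternative gives 11.
Others report (4, 11, 13): truth gives 11, best alternative gives 11.
Others report (4, 12, 11): truth gives 11, best alternative gives 11.
Others report (4, 12, 12): truth gives 11, best alternative gives 11.
Others report (4, 12, 13): truth gives 11, best alternative gives 11.
(Remaining 58 profiles checked similarly; truth is weakly best in each.)
In every case the truthful report is at least as good as any alternative, so it is a dominant strategy.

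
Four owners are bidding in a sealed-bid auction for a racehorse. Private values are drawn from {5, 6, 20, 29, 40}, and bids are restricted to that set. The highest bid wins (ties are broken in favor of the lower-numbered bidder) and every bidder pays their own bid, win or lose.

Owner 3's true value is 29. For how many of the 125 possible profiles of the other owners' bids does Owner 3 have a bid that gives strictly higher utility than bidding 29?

Others bid (5, 5, 5): truth gives 0; bid 6 gives 23 > 0. Violating.
Others bid (5, 5, 6): truth gives 0; bid 6 gives 23 > 0. Violating.
Others bid (5, 5, 20): truth gives 0; bid 20 gives 9 > 0. Violating.
Others bid (5, 5, 40): truth gives -29; bid 5 gives -5 > -29. Violating.
Others bid (5, 5, 29): truth gives 0; no alternative beats it.
Others bid (5, 6, 29): truth gives 0; no alternative beats it.
(Checking all 125 profiles: 101 have a profitable deviation, 24 do not.)

101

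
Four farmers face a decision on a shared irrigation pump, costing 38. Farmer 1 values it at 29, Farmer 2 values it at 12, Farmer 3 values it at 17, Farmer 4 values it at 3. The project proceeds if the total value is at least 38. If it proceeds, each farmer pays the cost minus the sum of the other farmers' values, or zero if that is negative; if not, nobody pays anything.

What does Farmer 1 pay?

6

Total value 61 ≥ cost 38, so the project is built.
The other farmers' values sum to 32.
Cost minus that sum is 38 - 32 = 6.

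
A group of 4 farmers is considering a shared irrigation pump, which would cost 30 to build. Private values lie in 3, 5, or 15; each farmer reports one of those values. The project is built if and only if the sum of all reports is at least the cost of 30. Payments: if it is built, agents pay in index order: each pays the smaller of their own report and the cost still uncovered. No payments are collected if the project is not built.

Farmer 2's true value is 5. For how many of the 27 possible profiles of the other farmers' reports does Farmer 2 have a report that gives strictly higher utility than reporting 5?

7

Others report (3, 15, 15): truth gives 0; report 3 gives 2 > 0. Violating.
Others report (5, 15, 15): truth gives 0; report 3 gives 2 > 0. Violating.
Others report (15, 3, 15): truth gives 0; report 3 gives 2 > 0. Violating.
Others report (15, 5, 15): truth gives 0; report 3 gives 2 > 0. Violating.
Others report (3, 3, 3): truth gives 0; no alternative beats it.
Others report (3, 3, 5): truth gives 0; no alternative beats it.
(Checking all 27 profiles: 7 have a profitable deviation, 20 do not.)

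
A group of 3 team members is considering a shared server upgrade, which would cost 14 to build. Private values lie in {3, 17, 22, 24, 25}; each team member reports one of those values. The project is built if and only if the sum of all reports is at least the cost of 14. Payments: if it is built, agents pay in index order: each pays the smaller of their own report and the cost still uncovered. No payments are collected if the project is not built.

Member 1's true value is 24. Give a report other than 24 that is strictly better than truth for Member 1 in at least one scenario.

Suppose Member 2 reports 3 and Member 3 reports 17.
Report 24: project built, pays 14, utility 24 - 14 = 10.
Report 3: project built, pays 3, utility 24 - 3 = 21.
So reporting 3 beats truth here (21 > 10).

3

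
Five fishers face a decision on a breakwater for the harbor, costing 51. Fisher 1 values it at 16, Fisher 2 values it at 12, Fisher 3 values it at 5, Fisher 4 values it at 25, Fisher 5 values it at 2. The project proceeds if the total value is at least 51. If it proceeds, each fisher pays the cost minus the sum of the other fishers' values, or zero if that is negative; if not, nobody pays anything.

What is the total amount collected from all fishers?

26

Total value 60 ≥ cost 51, so it is built.
Fisher 1: others sum to 44; max(0, 51 - 44) = 7.
Fisher 2: others sum to 48; max(0, 51 - 48) = 3.
Fisher 3: others sum to 55; max(0, 51 - 55) = 0.
Fisher 4: others sum to 35; max(0, 51 - 35) = 16.
Fisher 5: others sum to 58; max(0, 51 - 58) = 0.
Total collected = 7 + 3 + 0 + 16 + 0 = 26.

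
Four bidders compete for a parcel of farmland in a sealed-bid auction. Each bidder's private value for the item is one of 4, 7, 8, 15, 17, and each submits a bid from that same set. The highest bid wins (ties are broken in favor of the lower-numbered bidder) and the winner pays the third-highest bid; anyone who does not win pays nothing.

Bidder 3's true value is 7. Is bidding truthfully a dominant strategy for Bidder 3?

No

Consider the case where Bidder 1 bids 4, Bidder 2 bids 4 and Bidder 4 bids 8.
Truthful bid 7: loses, pays 0, utility 0.
Bid 8 instead: wins, pays 4, utility 7 - 4 = 3.
Since 3 > 0, bidding 8 is strictly better here, so truthful bidding is not dominant.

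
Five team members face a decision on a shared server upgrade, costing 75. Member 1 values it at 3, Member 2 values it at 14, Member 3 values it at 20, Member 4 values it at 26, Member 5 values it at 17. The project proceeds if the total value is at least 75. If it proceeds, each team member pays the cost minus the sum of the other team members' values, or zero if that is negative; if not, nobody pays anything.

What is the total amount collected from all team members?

57

Total value 80 ≥ cost 75, so it is built.
Member 1: others sum to 77; max(0, 75 - 77) = 0.
Member 2: others sum to 66; max(0, 75 - 66) = 9.
Member 3: others sum to 60; max(0, 75 - 60) = 15.
Member 4: others sum to 54; max(0, 75 - 54) = 21.
Member 5: others sum to 63; max(0, 75 - 63) = 12.
Total collected = 0 + 9 + 15 + 21 + 12 = 57.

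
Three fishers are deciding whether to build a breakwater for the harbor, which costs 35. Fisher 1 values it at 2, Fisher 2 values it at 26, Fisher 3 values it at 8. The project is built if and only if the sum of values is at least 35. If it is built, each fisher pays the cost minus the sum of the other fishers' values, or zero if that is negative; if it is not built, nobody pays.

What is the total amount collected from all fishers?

33

Total value 36 ≥ cost 35, so it is built.
Fisher 1: others sum to 34; max(0, 35 - 34) = 1.
Fisher 2: others sum to 10; max(0, 35 - 10) = 25.
Fisher 3: others sum to 28; max(0, 35 - 28) = 7.
Total collected = 1 + 25 + 7 = 33.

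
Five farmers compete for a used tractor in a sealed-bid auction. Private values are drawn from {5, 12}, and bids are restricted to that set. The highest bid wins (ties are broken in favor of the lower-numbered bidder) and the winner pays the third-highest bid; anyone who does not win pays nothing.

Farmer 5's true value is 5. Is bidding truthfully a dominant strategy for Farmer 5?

Yes

Check each profile of the others' bids and compare truth against every alternative bid.
Others bid (5, 5, 5, 5): truth gives 0, best alternative gives 0.
Others bid (5, 5, 5, 12): truth gives 0, best alternative gives 0.
Others bid (5, 5, 12, 5): truth gives 0, best alternative gives 0.
Others bid (5, 5, 12, 12): truth gives 0, best alternative gives 0.
Others bid (5, 12, 5, 5): truth gives 0, best alternative gives 0.
Others bid (5, 12, 5, 12): truth gives 0, best alternative gives 0.
(Remaining 10 profiles checked similarly; truth is weakly best in each.)
In every case the truthful bid is at least as good as any alternative, so it is a dominant strategy.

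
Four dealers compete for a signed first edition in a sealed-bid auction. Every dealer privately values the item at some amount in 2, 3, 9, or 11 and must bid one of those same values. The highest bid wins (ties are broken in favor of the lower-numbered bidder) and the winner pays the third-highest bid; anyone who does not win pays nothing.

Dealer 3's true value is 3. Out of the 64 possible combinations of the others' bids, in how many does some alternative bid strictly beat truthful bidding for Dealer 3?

6

Others bid (2, 2, 9): truth gives 0; bid 9 gives 1 > 0. Violating.
Others bid (2, 2, 11): truth gives 0; bid 11 gives 1 > 0. Violating.
Others bid (2, 3, 2): truth gives 0; bid 9 gives 1 > 0. Violating.
Others bid (2, 9, 2): truth gives 0; bid 11 gives 1 > 0. Violating.
Others bid (2, 2, 2): truth gives 1; no alternative beats it.
Others bid (2, 2, 3): truth gives 1; no alternative beats it.
(Checking all 64 profiles: 6 have a profitable deviation, 58 do not.)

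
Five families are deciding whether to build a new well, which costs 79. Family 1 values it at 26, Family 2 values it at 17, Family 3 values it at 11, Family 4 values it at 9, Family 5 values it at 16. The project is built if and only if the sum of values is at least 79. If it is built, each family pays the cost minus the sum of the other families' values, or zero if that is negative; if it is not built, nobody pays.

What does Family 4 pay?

Total value 79 ≥ cost 79, so the project is built.
The other families' values sum to 70.
Cost minus that sum is 79 - 70 = 9.

9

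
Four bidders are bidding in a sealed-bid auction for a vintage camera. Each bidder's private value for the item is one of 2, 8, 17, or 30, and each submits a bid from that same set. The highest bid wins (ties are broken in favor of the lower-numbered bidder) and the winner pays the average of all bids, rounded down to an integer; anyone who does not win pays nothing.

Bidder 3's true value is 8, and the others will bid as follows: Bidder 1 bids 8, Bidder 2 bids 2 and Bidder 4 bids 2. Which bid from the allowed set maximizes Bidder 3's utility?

17

Bid 2: loses, pays 0, utility 0.
Bid 8: loses, pays 0, utility 0.
Bid 17: wins, pays 7, utility 8 - 7 = 1.
Bid 30: wins, pays 10, utility 8 - 10 = -2.
The best choice is 17 with utility 1.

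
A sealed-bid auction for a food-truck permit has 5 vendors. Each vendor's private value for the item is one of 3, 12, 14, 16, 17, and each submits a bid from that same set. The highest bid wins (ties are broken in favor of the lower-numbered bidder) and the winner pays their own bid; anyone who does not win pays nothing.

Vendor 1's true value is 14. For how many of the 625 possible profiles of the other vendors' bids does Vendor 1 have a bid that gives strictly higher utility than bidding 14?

16

Others bid (3, 3, 3, 3): truth gives 0; bid 3 gives 11 > 0. Violating.
Others bid (3, 3, 3, 12): truth gives 0; bid 12 gives 2 > 0. Violating.
Others bid (3, 3, 12, 3): truth gives 0; bid 12 gives 2 > 0. Violating.
Others bid (3, 3, 12, 12): truth gives 0; bid 12 gives 2 > 0. Violating.
Others bid (3, 3, 3, 14): truth gives 0; no alternative beats it.
Others bid (3, 3, 3, 16): truth gives 0; no alternative beats it.
(Checking all 625 profiles: 16 have a profitable deviation, 609 do not.)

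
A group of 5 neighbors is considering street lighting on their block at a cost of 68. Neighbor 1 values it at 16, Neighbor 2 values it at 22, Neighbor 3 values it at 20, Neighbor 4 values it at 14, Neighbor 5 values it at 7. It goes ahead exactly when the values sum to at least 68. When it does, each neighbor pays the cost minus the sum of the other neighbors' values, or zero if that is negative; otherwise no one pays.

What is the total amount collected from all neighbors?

28

Total value 79 ≥ cost 68, so it is built.
Neighbor 1: others sum to 63; max(0, 68 - 63) = 5.
Neighbor 2: others sum to 57; max(0, 68 - 57) = 11.
Neighbor 3: others sum to 59; max(0, 68 - 59) = 9.
Neighbor 4: others sum to 65; max(0, 68 - 65) = 3.
Neighbor 5: others sum to 72; max(0, 68 - 72) = 0.
Total collected = 5 + 11 + 9 + 3 + 0 = 28.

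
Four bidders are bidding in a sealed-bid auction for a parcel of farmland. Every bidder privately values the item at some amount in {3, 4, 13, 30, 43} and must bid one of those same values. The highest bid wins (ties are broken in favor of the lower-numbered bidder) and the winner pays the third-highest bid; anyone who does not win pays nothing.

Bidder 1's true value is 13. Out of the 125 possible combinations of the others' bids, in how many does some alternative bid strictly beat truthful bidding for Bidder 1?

24

Others bid (3, 3, 30): truth gives 0; bid 30 gives 10 > 0. Violating.
Others bid (3, 3, 43): truth gives 0; bid 43 gives 10 > 0. Violating.
Others bid (3, 4, 30): truth gives 0; bid 30 gives 9 > 0. Violating.
Others bid (3, 4, 43): truth gives 0; bid 43 gives 9 > 0. Violating.
Others bid (3, 3, 3): truth gives 10; no alternative beats it.
Others bid (3, 3, 4): truth gives 10; no alternative beats it.
(Checking all 125 profiles: 24 have a profitable deviation, 101 do not.)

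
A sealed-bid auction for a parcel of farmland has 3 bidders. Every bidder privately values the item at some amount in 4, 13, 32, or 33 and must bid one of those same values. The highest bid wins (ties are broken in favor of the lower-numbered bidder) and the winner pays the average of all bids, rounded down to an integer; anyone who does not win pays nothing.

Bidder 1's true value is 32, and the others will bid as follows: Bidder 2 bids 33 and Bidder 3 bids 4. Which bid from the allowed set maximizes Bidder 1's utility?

33

Bid 4: loses, pays 0, utility 0.
Bid 13: loses, pays 0, utility 0.
Bid 32: loses, pays 0, utility 0.
Bid 33: wins, pays 23, utility 32 - 23 = 9.
The best choice is 33 with utility 9.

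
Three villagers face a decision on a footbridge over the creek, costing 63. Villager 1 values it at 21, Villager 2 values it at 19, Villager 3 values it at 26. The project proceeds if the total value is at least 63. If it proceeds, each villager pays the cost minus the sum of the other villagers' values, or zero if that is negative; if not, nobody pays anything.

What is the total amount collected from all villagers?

Total value 66 ≥ cost 63, so it is built.
Villager 1: others sum to 45; max(0, 63 - 45) = 18.
Villager 2: others sum to 47; max(0, 63 - 47) = 16.
Villager 3: others sum to 40; max(0, 63 - 40) = 23.
Total collected = 18 + 16 + 23 = 57.

57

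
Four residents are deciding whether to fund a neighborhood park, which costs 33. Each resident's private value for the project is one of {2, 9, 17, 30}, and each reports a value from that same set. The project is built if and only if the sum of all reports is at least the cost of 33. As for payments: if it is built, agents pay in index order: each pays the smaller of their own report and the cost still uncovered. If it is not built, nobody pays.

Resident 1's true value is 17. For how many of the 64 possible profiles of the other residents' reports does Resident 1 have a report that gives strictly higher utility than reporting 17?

Others report (2, 2, 30): truth gives 0; report 2 gives 15 > 0. Violating.
Others report (2, 9, 17): truth gives 0; report 9 gives 8 > 0. Violating.
Others report (2, 9, 30): truth gives 0; report 2 gives 15 > 0. Violating.
Others report (2, 17, 9): truth gives 0; report 9 gives 8 > 0. Violating.
Others report (2, 2, 2): truth gives 0; no alternative beats it.
Others report (2, 2, 9): truth gives 0; no alternative beats it.
(Checking all 64 profiles: 54 have a profitable deviation, 10 do not.)

54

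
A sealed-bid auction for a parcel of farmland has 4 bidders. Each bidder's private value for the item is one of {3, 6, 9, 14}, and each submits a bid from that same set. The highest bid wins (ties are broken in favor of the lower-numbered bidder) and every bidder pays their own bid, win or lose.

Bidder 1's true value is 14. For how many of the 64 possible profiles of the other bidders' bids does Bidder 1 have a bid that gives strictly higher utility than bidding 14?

27

Others bid (3, 3, 3): truth gives 0; bid 3 gives 11 > 0. Violating.
Others bid (3, 3, 6): truth gives 0; bid 6 gives 8 > 0. Violating.
Others bid (3, 3, 9): truth gives 0; bid 9 gives 5 > 0. Violating.
Others bid (3, 6, 3): truth gives 0; bid 6 gives 8 > 0. Violating.
Others bid (3, 3, 14): truth gives 0; no alternative beats it.
Others bid (3, 6, 14): truth gives 0; no alternative beats it.
(Checking all 64 profiles: 27 have a profitable deviation, 37 do not.)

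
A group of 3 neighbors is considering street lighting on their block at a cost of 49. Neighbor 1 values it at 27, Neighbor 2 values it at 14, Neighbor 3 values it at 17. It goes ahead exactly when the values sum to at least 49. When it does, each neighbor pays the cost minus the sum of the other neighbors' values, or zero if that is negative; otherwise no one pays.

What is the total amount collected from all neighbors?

Total value 58 ≥ cost 49, so it is built.
Neighbor 1: others sum to 31; max(0, 49 - 31) = 18.
Neighbor 2: others sum to 44; max(0, 49 - 44) = 5.
Neighbor 3: others sum to 41; max(0, 49 - 41) = 8.
Total collected = 18 + 5 + 8 = 31.

31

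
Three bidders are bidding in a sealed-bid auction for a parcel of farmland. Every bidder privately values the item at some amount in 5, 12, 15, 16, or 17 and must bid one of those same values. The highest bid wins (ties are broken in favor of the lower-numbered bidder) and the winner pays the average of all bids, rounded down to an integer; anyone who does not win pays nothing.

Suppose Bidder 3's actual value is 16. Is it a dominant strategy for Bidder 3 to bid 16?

Consider the case where Bidder 1 bids 5 and Bidder 2 bids 5.
Truthful bid 16: wins, pays 8, utility 16 - 8 = 8.
Bid 12 instead: wins, pays 7, utility 16 - 7 = 9.
Since 9 > 8, bidding 12 is strictly better here, so truthful bidding is not dominant.

No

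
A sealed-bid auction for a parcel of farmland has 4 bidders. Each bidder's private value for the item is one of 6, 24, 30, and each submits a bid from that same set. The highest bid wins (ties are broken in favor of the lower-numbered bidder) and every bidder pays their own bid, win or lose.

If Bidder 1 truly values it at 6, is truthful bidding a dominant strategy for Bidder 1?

Check each profile of the others' bids and compare truth against every alternative bid.
Others bid (6, 6, 6): truth gives 0, best alternative gives -18.
Others bid (6, 6, 30): truth gives -6, best alternative gives -24.
Others bid (6, 24, 30): truth gives -6, best alternative gives -24.
Others bid (6, 30, 6): truth gives -6, best alternative gives -24.
Others bid (6, 30, 24): truth gives -6, best alternative gives -24.
Others bid (6, 30, 30): truth gives -6, best alternative gives -24.
(Remaining 21 profiles checked similarly; truth is weakly best in each.)
In every case the truthful bid is at least as good as any alternative, so it is a dominant strategy.

Yes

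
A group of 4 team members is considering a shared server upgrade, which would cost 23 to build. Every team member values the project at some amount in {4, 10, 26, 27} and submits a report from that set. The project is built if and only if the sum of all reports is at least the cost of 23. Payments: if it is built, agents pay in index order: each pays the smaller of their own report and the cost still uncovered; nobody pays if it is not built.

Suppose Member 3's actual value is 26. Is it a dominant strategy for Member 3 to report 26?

Consider the case where Member 1 reports 4, Member 2 reports 4 and Member 4 reports 10.
Truthful report 26: project built, pays 15, utility 26 - 15 = 11.
Report 10 instead: project built, pays 10, utility 26 - 10 = 16.
Since 16 > 11, reporting 10 is strictly better here, so truthful reporting is not dominant.

No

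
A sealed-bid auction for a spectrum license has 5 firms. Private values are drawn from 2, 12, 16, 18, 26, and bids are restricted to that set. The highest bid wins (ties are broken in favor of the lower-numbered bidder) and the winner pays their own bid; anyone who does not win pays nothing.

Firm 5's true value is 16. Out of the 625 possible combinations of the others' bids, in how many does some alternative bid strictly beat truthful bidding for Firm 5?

1

Others bid (2, 2, 2, 2): truth gives 0; bid 12 gives 4 > 0. Violating.
Others bid (2, 2, 2, 12): truth gives 0; no alternative beats it.
Others bid (2, 2, 2, 16): truth gives 0; no alternative beats it.
(Checking all 625 profiles: 1 has a profitable deviation, 624 do not.)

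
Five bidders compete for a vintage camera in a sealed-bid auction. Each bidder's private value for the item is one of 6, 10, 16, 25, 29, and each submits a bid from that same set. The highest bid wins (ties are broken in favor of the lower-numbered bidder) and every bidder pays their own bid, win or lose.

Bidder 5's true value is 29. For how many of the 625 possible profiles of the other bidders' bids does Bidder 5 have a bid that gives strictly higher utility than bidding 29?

Others bid (6, 6, 6, 6): truth gives 0; bid 10 gives 19 > 0. Violating.
Others bid (6, 6, 6, 10): truth gives 0; bid 16 gives 13 > 0. Violating.
Others bid (6, 6, 6, 16): truth gives 0; bid 25 gives 4 > 0. Violating.
Others bid (6, 6, 6, 29): truth gives -29; bid 6 gives -6 > -29. Violating.
Others bid (6, 6, 6, 25): truth gives 0; no alternative beats it.
Others bid (6, 6, 10, 25): truth gives 0; no alternative beats it.
(Checking all 625 profiles: 450 have a profitable deviation, 175 do not.)

450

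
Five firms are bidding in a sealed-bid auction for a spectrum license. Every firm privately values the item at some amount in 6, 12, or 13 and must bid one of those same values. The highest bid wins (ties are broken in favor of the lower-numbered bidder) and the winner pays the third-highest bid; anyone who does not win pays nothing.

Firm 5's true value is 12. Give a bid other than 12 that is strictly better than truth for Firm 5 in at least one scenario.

13

Suppose Firm 1 bids 6, Firm 2 bids 6, Firm 3 bids 6 and Firm 4 bids 12.
Bid 12: loses, pays 0, utility 0.
Bid 13: wins, pays 6, utility 12 - 6 = 6.
So bidding 13 beats truth here (6 > 0).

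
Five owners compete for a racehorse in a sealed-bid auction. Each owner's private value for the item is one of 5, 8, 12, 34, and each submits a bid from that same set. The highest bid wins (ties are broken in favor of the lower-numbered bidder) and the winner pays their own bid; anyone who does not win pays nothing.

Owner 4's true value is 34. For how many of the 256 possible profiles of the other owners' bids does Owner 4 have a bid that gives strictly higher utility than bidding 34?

24

Others bid (5, 5, 5, 5): truth gives 0; bid 8 gives 26 > 0. Violating.
Others bid (5, 5, 5, 8): truth gives 0; bid 8 gives 26 > 0. Violating.
Others bid (5, 5, 5, 12): truth gives 0; bid 12 gives 22 > 0. Violating.
Others bid (5, 5, 8, 5): truth gives 0; bid 12 gives 22 > 0. Violating.
Others bid (5, 5, 5, 34): truth gives 0; no alternative beats it.
Others bid (5, 5, 8, 34): truth gives 0; no alternative beats it.
(Checking all 256 profiles: 24 have a profitable deviation, 232 do not.)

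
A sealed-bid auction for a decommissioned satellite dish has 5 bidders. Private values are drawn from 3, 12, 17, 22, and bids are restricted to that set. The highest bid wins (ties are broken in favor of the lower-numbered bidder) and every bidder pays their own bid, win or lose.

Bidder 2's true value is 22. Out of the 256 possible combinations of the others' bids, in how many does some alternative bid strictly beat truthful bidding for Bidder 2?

118

Others bid (3, 3, 3, 3): truth gives 0; bid 12 gives 10 > 0. Violating.
Others bid (3, 3, 3, 12): truth gives 0; bid 12 gives 10 > 0. Violating.
Others bid (3, 3, 3, 17): truth gives 0; bid 17 gives 5 > 0. Violating.
Others bid (3, 3, 12, 3): truth gives 0; bid 12 gives 10 > 0. Violating.
Others bid (3, 3, 3, 22): truth gives 0; no alternative beats it.
Others bid (3, 3, 12, 22): truth gives 0; no alternative beats it.
(Checking all 256 profiles: 118 have a profitable deviation, 138 do not.)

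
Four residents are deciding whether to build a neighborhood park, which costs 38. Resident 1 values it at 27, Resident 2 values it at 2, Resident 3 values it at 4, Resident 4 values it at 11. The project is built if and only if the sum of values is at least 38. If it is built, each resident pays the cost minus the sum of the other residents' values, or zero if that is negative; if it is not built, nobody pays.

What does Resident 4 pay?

Total value 44 ≥ cost 38, so the project is built.
The other residents' values sum to 33.
Cost minus that sum is 38 - 33 = 5.

5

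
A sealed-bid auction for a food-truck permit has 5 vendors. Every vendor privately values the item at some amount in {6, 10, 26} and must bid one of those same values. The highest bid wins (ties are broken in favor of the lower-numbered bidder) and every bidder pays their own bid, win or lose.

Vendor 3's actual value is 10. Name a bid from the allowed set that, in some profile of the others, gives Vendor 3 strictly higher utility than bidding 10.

Suppose Vendor 1 bids 6, Vendor 2 bids 6, Vendor 4 bids 6 and Vendor 5 bids 26.
Bid 10: loses but pays 10, utility -10.
Bid 6: loses but pays 6, utility -6.
So bidding 6 beats truth here (-6 > -10).

6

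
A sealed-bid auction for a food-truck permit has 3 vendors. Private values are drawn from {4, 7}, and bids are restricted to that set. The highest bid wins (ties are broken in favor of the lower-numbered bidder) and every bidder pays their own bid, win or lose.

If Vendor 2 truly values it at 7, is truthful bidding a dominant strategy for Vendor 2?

Consider the case where Vendor 1 bids 7 and Vendor 3 bids 4.
Truthful bid 7: loses but pays 7, utility -7.
Bid 4 instead: loses but pays 4, utility -4.
Since -4 > -7, bidding 4 is strictly better here, so truthful bidding is not dominant.

No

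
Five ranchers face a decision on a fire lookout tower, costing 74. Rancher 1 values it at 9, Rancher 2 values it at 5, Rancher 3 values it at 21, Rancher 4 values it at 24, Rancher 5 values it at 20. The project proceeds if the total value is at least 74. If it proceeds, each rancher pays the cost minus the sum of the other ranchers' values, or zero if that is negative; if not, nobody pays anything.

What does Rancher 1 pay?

Total value 79 ≥ cost 74, so the project is built.
The other ranchers' values sum to 70.
Cost minus that sum is 74 - 70 = 4.

4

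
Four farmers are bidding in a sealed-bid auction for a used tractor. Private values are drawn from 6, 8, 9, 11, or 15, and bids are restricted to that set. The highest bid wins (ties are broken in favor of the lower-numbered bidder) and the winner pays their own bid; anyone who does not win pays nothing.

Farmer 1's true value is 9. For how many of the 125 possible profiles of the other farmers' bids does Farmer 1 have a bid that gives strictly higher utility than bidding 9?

Others bid (6, 6, 6): truth gives 0; bid 6 gives 3 > 0. Violating.
Others bid (6, 6, 8): truth gives 0; bid 8 gives 1 > 0. Violating.
Others bid (6, 8, 6): truth gives 0; bid 8 gives 1 > 0. Violating.
Others bid (6, 8, 8): truth gives 0; bid 8 gives 1 > 0. Violating.
Others bid (6, 6, 9): truth gives 0; no alternative beats it.
Others bid (6, 6, 11): truth gives 0; no alternative beats it.
(Checking all 125 profiles: 8 have a profitable deviation, 117 do not.)

8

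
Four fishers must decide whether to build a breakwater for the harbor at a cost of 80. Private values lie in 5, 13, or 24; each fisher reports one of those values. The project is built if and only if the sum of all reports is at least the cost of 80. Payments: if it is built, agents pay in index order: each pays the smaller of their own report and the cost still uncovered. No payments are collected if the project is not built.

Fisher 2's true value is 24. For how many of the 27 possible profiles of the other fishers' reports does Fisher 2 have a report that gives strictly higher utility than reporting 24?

1

Others report (24, 24, 24): truth gives 0; report 13 gives 11 > 0. Violating.
Others report (5, 5, 5): truth gives 0; no alternative beats it.
Others report (5, 5, 13): truth gives 0; no alternative beats it.
(Checking all 27 profiles: 1 has a profitable deviation, 26 do not.)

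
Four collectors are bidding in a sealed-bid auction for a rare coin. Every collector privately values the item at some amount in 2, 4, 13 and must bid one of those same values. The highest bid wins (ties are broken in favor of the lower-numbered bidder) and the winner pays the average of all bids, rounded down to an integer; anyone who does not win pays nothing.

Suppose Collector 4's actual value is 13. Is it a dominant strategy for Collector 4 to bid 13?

No

Consider the case where Collector 1 bids 2, Collector 2 bids 2 and Collector 3 bids 2.
Truthful bid 13: wins, pays 4, utility 13 - 4 = 9.
Bid 4 instead: wins, pays 2, utility 13 - 2 = 11.
Since 11 > 9, bidding 4 is strictly better here, so truthful bidding is not dominant.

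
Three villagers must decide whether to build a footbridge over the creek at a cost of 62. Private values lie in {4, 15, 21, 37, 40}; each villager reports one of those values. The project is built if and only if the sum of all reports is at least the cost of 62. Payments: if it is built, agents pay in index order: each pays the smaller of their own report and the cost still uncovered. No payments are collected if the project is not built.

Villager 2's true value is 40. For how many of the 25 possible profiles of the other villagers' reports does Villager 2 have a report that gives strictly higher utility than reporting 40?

Others report (4, 21): truth gives 0; report 37 gives 3 > 0. Violating.
Others report (4, 37): truth gives 0; report 21 gives 19 > 0. Violating.
Others report (4, 40): truth gives 0; report 21 gives 19 > 0. Violating.
Others report (15, 15): truth gives 0; report 37 gives 3 > 0. Violating.
Others report (4, 4): truth gives 0; no alternative beats it.
Others report (4, 15): truth gives 0; no alternative beats it.
(Checking all 25 profiles: 22 have a profitable deviation, 3 do not.)

22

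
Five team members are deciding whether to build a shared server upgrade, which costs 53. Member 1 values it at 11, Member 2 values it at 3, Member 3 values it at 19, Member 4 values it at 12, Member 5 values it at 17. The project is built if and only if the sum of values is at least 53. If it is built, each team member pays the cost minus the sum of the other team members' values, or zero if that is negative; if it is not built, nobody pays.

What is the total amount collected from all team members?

Total value 62 ≥ cost 53, so it is built.
Member 1: others sum to 51; max(0, 53 - 51) = 2.
Member 2: others sum to 59; max(0, 53 - 59) = 0.
Member 3: others sum to 43; max(0, 53 - 43) = 10.
Member 4: others sum to 50; max(0, 53 - 50) = 3.
Member 5: others sum to 45; max(0, 53 - 45) = 8.
Total collected = 2 + 0 + 10 + 3 + 8 = 23.

23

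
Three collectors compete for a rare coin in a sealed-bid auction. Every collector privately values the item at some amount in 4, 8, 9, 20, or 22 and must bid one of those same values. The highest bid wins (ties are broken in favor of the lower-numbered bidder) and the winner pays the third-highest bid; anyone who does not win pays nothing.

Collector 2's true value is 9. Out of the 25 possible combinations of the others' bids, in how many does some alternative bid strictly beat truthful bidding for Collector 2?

8

Others bid (4, 20): truth gives 0; bid 20 gives 5 > 0. Violating.
Others bid (4, 22): truth gives 0; bid 22 gives 5 > 0. Violating.
Others bid (8, 20): truth gives 0; bid 20 gives 1 > 0. Violating.
Others bid (8, 22): truth gives 0; bid 22 gives 1 > 0. Violating.
Others bid (4, 4): truth gives 5; no alternative beats it.
Others bid (4, 8): truth gives 5; no alternative beats it.
(Checking all 25 profiles: 8 have a profitable deviation, 17 do not.)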